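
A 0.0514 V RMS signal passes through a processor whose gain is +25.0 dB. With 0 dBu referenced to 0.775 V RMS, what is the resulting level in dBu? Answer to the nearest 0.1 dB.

Input level: 20·log₁₀(0.0514/0.775) = -23.57 dBu.
Output: -23.57 + 25.0 = +1.4 dBu.

+1.4 dBu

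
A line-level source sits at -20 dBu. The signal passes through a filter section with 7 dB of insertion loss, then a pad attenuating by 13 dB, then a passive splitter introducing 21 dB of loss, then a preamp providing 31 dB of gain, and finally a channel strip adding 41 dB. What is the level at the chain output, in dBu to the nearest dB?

In dB, series stages simply add:
-20 − 7 − 13 − 21 + 31 + 41 = +11 dBu.

+11 dBu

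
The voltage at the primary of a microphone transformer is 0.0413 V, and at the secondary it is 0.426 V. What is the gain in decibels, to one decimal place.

Voltage ratio → dB uses the 20·log₁₀ form:
20·log₁₀(0.426/0.0413) = 20·log₁₀(10.31) = 20.3 dB.

20.3 dB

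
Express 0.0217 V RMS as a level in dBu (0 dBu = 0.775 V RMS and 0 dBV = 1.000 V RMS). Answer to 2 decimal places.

dBu = 20·log₁₀(V / 0.775 V).
20·log₁₀(0.0217/0.775) = -31.06 dBu.

-31.06 dBu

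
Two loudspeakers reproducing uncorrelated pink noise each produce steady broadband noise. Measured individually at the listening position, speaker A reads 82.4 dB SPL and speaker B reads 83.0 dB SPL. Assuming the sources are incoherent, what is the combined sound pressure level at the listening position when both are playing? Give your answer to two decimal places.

85.72 dB SPL

Add the sources as powers (linear), then convert back to dB:
L_total = 10·log₁₀(10^(82.4/10) + 10^(83.0/10)) = 10·log₁₀(373300000) = 85.72 dB SPL.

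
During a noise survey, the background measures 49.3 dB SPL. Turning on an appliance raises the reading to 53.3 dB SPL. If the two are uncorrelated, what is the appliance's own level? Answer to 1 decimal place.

Remove the background by subtracting linear intensities:
L_src = 10·log₁₀(10^(53.3/10) − 10^(49.3/10)) = 10·log₁₀(128700) = 51.1 dB SPL.

51.1 dB SPL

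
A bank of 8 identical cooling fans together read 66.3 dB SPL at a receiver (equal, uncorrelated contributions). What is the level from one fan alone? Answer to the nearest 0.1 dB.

8 equal incoherent sources add 10·log₁₀(8) = 9.03 dB over one source.
L_one = 66.3 − 9.03 = 57.3 dB SPL.

57.3 dB SPL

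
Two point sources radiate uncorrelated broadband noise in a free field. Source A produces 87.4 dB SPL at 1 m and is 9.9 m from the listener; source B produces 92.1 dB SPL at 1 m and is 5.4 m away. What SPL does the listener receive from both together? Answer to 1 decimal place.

77.9 dB SPL

At the listener: L_A = 87.4 − 20·log₁₀(9.9) = 67.49 dB; L_B = 92.1 − 20·log₁₀(5.4) = 77.45 dB.
Combined: 10·log₁₀(10^(67.49/10)+10^(77.45/10)) = 77.9 dB SPL.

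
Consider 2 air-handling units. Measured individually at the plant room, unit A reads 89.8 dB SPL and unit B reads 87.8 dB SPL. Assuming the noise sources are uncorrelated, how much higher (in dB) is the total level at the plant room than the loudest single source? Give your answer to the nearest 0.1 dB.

Uncorrelated sources add in intensity (power), not in dB.
L_total = 10·log₁₀(10^(89.8/10) + 10^(87.8/10)) = 91.92 dB SPL.
Excess over the loudest (89.8 dB): 91.92 − 89.8 = 2.1 dB.

2.1 dB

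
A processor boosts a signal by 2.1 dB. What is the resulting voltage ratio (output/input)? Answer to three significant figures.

Voltage ratio = 10^(dB/20).
10^(2.1/20) = 10^(0.1050) = 1.27.

1.27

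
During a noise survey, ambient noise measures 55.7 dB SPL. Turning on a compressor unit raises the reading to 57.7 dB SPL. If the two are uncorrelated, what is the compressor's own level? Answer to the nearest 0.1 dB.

53.4 dB SPL

Subtract intensities: L_src = 10·log₁₀(10^(L_total/10) − 10^(L_bg/10)).
L_src = 10·log₁₀(10^(57.7/10) − 10^(55.7/10)) = 10·log₁₀(217300) = 53.4 dB SPL.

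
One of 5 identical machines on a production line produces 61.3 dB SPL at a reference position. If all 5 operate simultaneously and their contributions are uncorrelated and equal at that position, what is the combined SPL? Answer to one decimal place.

5 equal incoherent sources raise the level by 10·log₁₀(5) = 6.99 dB.
L_total = 61.3 + 6.99 = 68.3 dB SPL.

68.3 dB SPL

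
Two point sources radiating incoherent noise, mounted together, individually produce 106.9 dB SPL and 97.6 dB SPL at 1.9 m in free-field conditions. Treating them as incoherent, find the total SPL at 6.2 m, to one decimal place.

Combined at 1.9 m: 10·log₁₀(10^(106.9/10)+10^(97.6/10)) = 107.38 dB SPL.
Then apply −20·log₁₀(6.2/1.9) = -10.27 dB → 97.1 dB SPL.

97.1 dB SPL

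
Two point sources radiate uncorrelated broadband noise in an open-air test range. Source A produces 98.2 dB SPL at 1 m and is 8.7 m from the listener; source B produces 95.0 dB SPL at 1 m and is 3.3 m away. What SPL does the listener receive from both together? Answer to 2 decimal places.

At the listener: L_A = 98.2 − 20·log₁₀(8.7) = 79.410 dB; L_B = 95.0 − 20·log₁₀(3.3) = 84.630 dB.
Combined: 10·log₁₀(10^(79.410/10)+10^(84.630/10)) = 85.77 dB SPL.

85.77 dB SPL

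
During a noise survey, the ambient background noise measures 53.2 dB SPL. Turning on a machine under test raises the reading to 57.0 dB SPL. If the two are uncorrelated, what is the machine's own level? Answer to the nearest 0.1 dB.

Subtract intensities: L_src = 10·log₁₀(10^(L_total/10) − 10^(L_bg/10)).
L_src = 10·log₁₀(10^(57.0/10) − 10^(53.2/10)) = 10·log₁₀(292300) = 54.7 dB SPL.

54.7 dB SPL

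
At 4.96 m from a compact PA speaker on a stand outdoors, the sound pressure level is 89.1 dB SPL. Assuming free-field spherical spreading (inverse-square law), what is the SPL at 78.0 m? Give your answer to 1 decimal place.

65.2 dB SPL

For a point source in a free field, ΔL = −20·log₁₀(d₂/d₁).
ΔL = −20·log₁₀(78.0/4.96) = -23.93 dB, so L₂ = 89.1 + (-23.93) = 65.2 dB SPL.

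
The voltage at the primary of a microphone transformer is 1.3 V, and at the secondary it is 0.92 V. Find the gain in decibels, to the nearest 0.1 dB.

Voltage ratio → dB uses the 20·log₁₀ form:
20·log₁₀(0.92/1.3) = 20·log₁₀(0.7077) = -3.0 dB.

-3.0 dB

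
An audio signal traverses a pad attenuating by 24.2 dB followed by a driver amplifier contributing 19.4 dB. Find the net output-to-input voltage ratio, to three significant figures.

0.575

Net gain = (−24.2) + 19.4 = -4.8 dB.
Voltage ratio = 10^(-4.8/20) = 0.575.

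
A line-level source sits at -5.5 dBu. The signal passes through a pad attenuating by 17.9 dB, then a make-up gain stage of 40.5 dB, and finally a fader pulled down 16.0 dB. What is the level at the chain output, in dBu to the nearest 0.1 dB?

+1.1 dBu

Cascaded gains and losses add directly in dB.
-5.5 − 17.9 + 40.5 − 16.0 = +1.1 dBu.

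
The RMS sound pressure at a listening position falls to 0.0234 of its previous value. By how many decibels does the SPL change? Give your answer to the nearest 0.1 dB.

SPL change from a pressure ratio uses the 20·log₁₀ form:
20·log₁₀(0.0234) = -32.6 dB.

-32.6 dB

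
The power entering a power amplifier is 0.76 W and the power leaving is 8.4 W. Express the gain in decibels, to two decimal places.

10.43 dB

For a power ratio, dB = 10·log₁₀(P₂/P₁).
10·log₁₀(8.4/0.76) = 10·log₁₀(11.05) = 10.43 dB.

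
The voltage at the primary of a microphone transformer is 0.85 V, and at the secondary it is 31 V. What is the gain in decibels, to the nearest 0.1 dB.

31.2 dB

For a voltage ratio, dB = 20·log₁₀(V₂/V₁).
20·log₁₀(31/0.85) = 20·log₁₀(36.47) = 31.2 dB.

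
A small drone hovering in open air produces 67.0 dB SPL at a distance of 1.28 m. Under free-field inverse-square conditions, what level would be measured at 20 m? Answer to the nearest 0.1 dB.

Inverse-square spreading gives ΔL = −20·log₁₀(d₂/d₁).
ΔL = −20·log₁₀(20/1.28) = -23.88 dB, so L₂ = 67.0 + (-23.88) = 43.1 dB SPL.

43.1 dB SPL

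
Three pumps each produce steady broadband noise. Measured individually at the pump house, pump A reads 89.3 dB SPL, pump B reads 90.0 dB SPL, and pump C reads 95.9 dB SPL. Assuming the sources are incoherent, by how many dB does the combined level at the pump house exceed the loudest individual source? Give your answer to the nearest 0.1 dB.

1.7 dB

Add the sources as powers (linear), then convert back to dB:
L_total = 10·log₁₀(10^(89.3/10) + 10^(90.0/10) + 10^(95.9/10)) = 97.59 dB SPL.
Excess over the loudest (95.9 dB): 97.59 − 95.9 = 1.7 dB.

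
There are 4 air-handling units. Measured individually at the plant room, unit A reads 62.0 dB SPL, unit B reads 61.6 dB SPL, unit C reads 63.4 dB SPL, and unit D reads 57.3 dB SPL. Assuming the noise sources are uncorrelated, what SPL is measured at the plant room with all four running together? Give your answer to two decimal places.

Incoherent sources sum as intensities:
L_total = 10·log₁₀(10^(62.0/10) + 10^(61.6/10) + 10^(63.4/10) + 10^(57.3/10)) = 10·log₁₀(5755000) = 67.60 dB SPL.

67.60 dB SPL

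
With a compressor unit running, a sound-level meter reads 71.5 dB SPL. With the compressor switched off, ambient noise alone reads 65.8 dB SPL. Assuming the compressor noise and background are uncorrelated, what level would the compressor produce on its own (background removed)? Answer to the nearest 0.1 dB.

Remove the background by subtracting linear intensities:
L_src = 10·log₁₀(10^(71.5/10) − 10^(65.8/10)) = 10·log₁₀(10320000) = 70.1 dB SPL.

70.1 dB SPL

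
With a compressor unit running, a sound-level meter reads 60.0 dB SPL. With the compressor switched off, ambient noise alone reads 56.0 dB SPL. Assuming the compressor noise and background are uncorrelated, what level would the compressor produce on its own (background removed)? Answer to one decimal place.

Subtract intensities: L_src = 10·log₁₀(10^(L_total/10) − 10^(L_bg/10)).
L_src = 10·log₁₀(10^(60.0/10) − 10^(56.0/10)) = 10·log₁₀(601900) = 57.8 dB SPL.

57.8 dB SPL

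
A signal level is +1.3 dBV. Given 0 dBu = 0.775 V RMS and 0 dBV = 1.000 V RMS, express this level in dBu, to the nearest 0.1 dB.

The offset between the scales is 20·log₁₀(0.775/1.000) = −2.214 dB.
So dBu = +1.3 + 2.214 = +3.5 dBu.

+3.5 dBu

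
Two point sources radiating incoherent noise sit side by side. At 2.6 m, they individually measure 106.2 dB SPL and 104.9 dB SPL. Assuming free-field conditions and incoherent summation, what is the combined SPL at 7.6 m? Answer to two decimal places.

Combined at 2.6 m: 10·log₁₀(10^(106.2/10)+10^(104.9/10)) = 108.609 dB SPL.
Then apply −20·log₁₀(7.6/2.6) = -9.317 dB → 99.29 dB SPL.

99.29 dB SPL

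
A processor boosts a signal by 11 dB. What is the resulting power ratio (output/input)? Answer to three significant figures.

12.6

Power ratio = 10^(dB/10).
10^(11/10) = 10^(1.100) = 12.6.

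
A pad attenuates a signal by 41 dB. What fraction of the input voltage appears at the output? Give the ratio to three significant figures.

0.00891

Voltage ratio = 10^(dB/20).
10^(-41/20) = 10^(-2.050) = 0.00891.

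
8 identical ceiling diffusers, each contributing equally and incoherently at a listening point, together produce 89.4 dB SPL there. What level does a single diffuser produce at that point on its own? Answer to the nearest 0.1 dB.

80.4 dB SPL

8 equal incoherent sources add 10·log₁₀(8) = 9.03 dB over one source.
L_one = 89.4 − 9.03 = 80.4 dB SPL.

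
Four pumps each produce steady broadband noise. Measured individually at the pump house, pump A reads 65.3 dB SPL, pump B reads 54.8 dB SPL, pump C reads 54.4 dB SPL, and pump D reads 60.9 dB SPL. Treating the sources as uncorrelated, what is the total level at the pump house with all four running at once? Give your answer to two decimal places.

67.16 dB SPL

Uncorrelated sources add in intensity (power), not in dB.
L_total = 10·log₁₀(10^(65.3/10) + 10^(54.8/10) + 10^(54.4/10) + 10^(60.9/10)) = 10·log₁₀(5196000) = 67.16 dB SPL.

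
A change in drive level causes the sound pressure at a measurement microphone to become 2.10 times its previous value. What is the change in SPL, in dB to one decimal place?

6.4 dB

Sound pressure is an amplitude quantity: ΔL = 20·log₁₀(p₂/p₁).
20·log₁₀(2.10) = 6.4 dB.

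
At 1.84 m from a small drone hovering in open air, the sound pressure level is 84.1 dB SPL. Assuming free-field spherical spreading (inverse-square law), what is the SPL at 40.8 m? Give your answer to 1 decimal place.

For a point source in a free field, ΔL = −20·log₁₀(d₂/d₁).
ΔL = −20·log₁₀(40.8/1.84) = -26.92 dB, so L₂ = 84.1 + (-26.92) = 57.2 dB SPL.

57.2 dB SPL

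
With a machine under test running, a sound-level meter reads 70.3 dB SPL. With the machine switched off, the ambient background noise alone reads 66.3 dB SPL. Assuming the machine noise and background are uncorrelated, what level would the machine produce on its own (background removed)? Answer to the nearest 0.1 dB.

Background correction is a power subtraction:
L_src = 10·log₁₀(10^(70.3/10) − 10^(66.3/10)) = 10·log₁₀(6449000) = 68.1 dB SPL.

68.1 dB SPL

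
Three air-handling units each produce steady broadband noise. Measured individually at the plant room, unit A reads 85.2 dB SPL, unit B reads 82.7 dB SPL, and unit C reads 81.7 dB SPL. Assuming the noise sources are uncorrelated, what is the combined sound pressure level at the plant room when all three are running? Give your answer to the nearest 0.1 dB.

88.2 dB SPL

Uncorrelated sources add in intensity (power), not in dB.
L_total = 10·log₁₀(10^(85.2/10) + 10^(82.7/10) + 10^(81.7/10)) = 10·log₁₀(665300000) = 88.2 dB SPL.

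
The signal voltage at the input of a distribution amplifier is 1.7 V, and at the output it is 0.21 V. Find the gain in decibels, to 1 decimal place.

For a voltage ratio, dB = 20·log₁₀(V₂/V₁).
20·log₁₀(0.21/1.7) = 20·log₁₀(0.1235) = -18.2 dB.

-18.2 dB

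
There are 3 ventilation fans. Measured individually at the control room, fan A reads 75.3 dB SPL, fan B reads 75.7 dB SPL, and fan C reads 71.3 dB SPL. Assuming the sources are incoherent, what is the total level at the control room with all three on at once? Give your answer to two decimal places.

Incoherent sources sum as intensities:
L_total = 10·log₁₀(10^(75.3/10) + 10^(75.7/10) + 10^(71.3/10)) = 10·log₁₀(84530000) = 79.27 dB SPL.

79.27 dB SPL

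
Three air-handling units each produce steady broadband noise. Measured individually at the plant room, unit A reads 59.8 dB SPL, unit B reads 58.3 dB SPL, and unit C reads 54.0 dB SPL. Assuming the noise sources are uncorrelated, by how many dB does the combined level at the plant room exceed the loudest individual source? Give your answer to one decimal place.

2.9 dB

Add the sources as powers (linear), then convert back to dB:
L_total = 10·log₁₀(10^(59.8/10) + 10^(58.3/10) + 10^(54.0/10)) = 62.75 dB SPL.
Excess over the loudest (59.8 dB): 62.75 − 59.8 = 2.9 dB.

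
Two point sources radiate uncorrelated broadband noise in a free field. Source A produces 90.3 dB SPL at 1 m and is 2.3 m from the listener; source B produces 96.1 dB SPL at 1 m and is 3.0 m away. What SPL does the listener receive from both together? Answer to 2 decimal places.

88.16 dB SPL

At the listener: L_A = 90.3 − 20·log₁₀(2.3) = 83.065 dB; L_B = 96.1 − 20·log₁₀(3.0) = 86.558 dB.
Combined: 10·log₁₀(10^(83.065/10)+10^(86.558/10)) = 88.16 dB SPL.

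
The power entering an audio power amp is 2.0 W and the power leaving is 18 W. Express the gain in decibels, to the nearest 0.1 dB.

9.5 dB

Power is a power quantity, so gain = 10·log₁₀(P_out/P_in).
10·log₁₀(18/2.0) = 10·log₁₀(9.000) = 9.5 dB.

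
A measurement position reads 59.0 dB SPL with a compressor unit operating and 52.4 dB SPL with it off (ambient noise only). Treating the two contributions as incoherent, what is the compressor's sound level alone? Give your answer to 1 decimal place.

Background correction is a power subtraction:
L_src = 10·log₁₀(10^(59.0/10) − 10^(52.4/10)) = 10·log₁₀(620500) = 57.9 dB SPL.

57.9 dB SPL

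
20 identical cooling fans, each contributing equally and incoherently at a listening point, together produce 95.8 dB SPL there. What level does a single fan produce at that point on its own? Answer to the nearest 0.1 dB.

82.8 dB SPL

20 equal incoherent sources add 10·log₁₀(20) = 13.01 dB over one source.
L_one = 95.8 − 13.01 = 82.8 dB SPL.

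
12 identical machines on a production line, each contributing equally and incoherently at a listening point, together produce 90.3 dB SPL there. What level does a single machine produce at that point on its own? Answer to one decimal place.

79.5 dB SPL

12 equal incoherent sources add 10·log₁₀(12) = 10.79 dB over one source.
L_one = 90.3 − 10.79 = 79.5 dB SPL.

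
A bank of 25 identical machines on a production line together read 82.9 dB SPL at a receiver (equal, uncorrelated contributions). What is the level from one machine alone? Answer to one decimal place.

25 equal incoherent sources add 10·log₁₀(25) = 13.98 dB over one source.
L_one = 82.9 − 13.98 = 68.9 dB SPL.

68.9 dB SPL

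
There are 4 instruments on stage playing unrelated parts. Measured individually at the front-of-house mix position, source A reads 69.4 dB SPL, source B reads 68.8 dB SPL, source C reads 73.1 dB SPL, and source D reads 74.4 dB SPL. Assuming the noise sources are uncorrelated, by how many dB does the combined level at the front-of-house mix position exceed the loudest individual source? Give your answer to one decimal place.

Uncorrelated sources add in intensity (power), not in dB.
L_total = 10·log₁₀(10^(69.4/10) + 10^(68.8/10) + 10^(73.1/10) + 10^(74.4/10)) = 78.08 dB SPL.
Excess over the loudest (74.4 dB): 78.08 − 74.4 = 3.7 dB.

3.7 dB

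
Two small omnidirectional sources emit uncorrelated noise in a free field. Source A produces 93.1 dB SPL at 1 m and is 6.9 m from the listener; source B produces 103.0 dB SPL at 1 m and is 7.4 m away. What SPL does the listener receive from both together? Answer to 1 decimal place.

86.1 dB SPL

At the listener: L_A = 93.1 − 20·log₁₀(6.9) = 76.32 dB; L_B = 103.0 − 20·log₁₀(7.4) = 85.62 dB.
Combined: 10·log₁₀(10^(76.32/10)+10^(85.62/10)) = 86.1 dB SPL.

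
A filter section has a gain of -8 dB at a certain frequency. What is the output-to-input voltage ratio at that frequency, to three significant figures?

Voltage ratio = 10^(dB/20).
10^(-8/20) = 10^(-0.4000) = 0.398.

0.398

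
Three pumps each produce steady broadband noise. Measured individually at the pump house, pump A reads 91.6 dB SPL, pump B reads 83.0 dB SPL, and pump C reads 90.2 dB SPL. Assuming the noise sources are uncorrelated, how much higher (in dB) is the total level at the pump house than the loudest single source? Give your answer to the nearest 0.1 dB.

Uncorrelated sources add in intensity (power), not in dB.
L_total = 10·log₁₀(10^(91.6/10) + 10^(83.0/10) + 10^(90.2/10)) = 94.30 dB SPL.
Excess over the loudest (91.6 dB): 94.30 − 91.6 = 2.7 dB.

2.7 dB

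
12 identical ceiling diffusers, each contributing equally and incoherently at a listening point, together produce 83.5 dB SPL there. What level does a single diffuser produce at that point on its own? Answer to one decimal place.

72.7 dB SPL

12 equal incoherent sources add 10·log₁₀(12) = 10.79 dB over one source.
L_one = 83.5 − 10.79 = 72.7 dB SPL.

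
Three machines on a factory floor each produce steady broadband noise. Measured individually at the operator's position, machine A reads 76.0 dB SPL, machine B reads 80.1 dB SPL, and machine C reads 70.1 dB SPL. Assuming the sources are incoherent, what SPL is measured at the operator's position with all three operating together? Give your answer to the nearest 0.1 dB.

81.8 dB SPL

Add the sources as powers (linear), then convert back to dB:
L_total = 10·log₁₀(10^(76.0/10) + 10^(80.1/10) + 10^(70.1/10)) = 10·log₁₀(152400000) = 81.8 dB SPL.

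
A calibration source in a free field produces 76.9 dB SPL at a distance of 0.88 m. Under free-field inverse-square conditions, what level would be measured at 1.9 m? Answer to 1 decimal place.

70.2 dB SPL

Free-field point source: level drops by 20·log₁₀ of the distance ratio.
ΔL = −20·log₁₀(1.9/0.88) = -6.69 dB, so L₂ = 76.9 + (-6.69) = 70.2 dB SPL.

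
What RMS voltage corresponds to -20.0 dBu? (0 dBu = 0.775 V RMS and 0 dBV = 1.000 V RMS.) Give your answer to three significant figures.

V = 0.775 V × 10^(-20.0/20).
= 0.775 × 0.1000 = 0.0775 V.

0.0775 V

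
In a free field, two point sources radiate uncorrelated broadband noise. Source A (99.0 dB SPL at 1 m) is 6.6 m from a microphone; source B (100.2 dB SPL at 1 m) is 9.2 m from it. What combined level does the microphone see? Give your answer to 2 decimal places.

At the listener: L_A = 99.0 − 20·log₁₀(6.6) = 82.609 dB; L_B = 100.2 − 20·log₁₀(9.2) = 80.924 dB.
Combined: 10·log₁₀(10^(82.609/10)+10^(80.924/10)) = 84.86 dB SPL.

84.86 dB SPL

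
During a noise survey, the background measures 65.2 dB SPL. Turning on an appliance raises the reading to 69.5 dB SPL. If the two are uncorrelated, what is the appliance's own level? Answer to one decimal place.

67.5 dB SPL

Subtract intensities: L_src = 10·log₁₀(10^(L_total/10) − 10^(L_bg/10)).
L_src = 10·log₁₀(10^(69.5/10) − 10^(65.2/10)) = 10·log₁₀(5601000) = 67.5 dB SPL.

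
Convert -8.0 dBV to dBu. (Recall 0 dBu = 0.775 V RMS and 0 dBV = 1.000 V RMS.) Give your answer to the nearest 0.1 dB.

-5.8 dBu

The offset between the scales is 20·log₁₀(0.775/1.000) = −2.214 dB.
So dBu = -8.0 + 2.214 = -5.8 dBu.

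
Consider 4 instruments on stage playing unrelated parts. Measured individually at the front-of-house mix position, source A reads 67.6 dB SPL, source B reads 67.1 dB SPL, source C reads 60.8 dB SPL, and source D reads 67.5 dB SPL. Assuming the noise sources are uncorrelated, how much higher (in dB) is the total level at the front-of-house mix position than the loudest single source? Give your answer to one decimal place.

Incoherent sources sum as intensities:
L_total = 10·log₁₀(10^(67.6/10) + 10^(67.1/10) + 10^(60.8/10) + 10^(67.5/10)) = 72.48 dB SPL.
Excess over the loudest (67.6 dB): 72.48 − 67.6 = 4.9 dB.

4.9 dB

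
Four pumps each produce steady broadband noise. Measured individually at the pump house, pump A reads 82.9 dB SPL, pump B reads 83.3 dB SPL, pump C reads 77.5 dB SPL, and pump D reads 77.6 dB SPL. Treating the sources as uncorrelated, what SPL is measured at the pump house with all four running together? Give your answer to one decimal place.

87.2 dB SPL

Uncorrelated sources add in intensity (power), not in dB.
L_total = 10·log₁₀(10^(82.9/10) + 10^(83.3/10) + 10^(77.5/10) + 10^(77.6/10)) = 10·log₁₀(522600000) = 87.2 dB SPL.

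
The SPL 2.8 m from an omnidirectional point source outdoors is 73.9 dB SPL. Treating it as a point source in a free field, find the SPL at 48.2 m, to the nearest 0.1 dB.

49.2 dB SPL

Inverse-square spreading gives ΔL = −20·log₁₀(d₂/d₁).
ΔL = −20·log₁₀(48.2/2.8) = -24.72 dB, so L₂ = 73.9 + (-24.72) = 49.2 dB SPL.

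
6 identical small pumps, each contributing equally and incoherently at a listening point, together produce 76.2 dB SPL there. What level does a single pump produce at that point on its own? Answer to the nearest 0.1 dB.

6 equal incoherent sources add 10·log₁₀(6) = 7.78 dB over one source.
L_one = 76.2 − 7.78 = 68.4 dB SPL.

68.4 dB SPL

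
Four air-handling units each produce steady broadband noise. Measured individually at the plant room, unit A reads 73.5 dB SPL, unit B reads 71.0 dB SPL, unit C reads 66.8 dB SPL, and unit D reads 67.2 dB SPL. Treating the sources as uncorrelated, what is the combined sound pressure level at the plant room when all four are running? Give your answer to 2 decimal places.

76.53 dB SPL

Incoherent sources sum as intensities:
L_total = 10·log₁₀(10^(73.5/10) + 10^(71.0/10) + 10^(66.8/10) + 10^(67.2/10)) = 10·log₁₀(45010000) = 76.53 dB SPL.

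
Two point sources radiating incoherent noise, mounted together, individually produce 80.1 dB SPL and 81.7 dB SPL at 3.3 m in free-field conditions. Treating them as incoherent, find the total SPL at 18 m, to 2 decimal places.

69.25 dB SPL

Combined at 3.3 m: 10·log₁₀(10^(80.1/10)+10^(81.7/10)) = 83.984 dB SPL.
Then apply −20·log₁₀(18/3.3) = -14.735 dB → 69.25 dB SPL.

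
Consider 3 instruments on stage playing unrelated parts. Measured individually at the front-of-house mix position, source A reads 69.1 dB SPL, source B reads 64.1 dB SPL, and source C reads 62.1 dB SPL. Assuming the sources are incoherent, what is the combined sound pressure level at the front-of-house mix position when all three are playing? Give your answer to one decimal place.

70.9 dB SPL

Uncorrelated sources add in intensity (power), not in dB.
L_total = 10·log₁₀(10^(69.1/10) + 10^(64.1/10) + 10^(62.1/10)) = 10·log₁₀(12320000) = 70.9 dB SPL.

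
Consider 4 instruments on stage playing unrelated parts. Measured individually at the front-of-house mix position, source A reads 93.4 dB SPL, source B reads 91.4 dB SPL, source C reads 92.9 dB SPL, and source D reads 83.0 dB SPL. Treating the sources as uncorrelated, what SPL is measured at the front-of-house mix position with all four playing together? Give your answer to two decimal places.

97.57 dB SPL

Add the sources as powers (linear), then convert back to dB:
L_total = 10·log₁₀(10^(93.4/10) + 10^(91.4/10) + 10^(92.9/10) + 10^(83.0/10)) = 10·log₁₀(5718000000) = 97.57 dB SPL.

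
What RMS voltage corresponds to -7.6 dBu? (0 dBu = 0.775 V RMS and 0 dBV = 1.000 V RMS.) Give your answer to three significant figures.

0.323 V

V = 0.775 V × 10^(-7.6/20).
= 0.775 × 0.4169 = 0.323 V.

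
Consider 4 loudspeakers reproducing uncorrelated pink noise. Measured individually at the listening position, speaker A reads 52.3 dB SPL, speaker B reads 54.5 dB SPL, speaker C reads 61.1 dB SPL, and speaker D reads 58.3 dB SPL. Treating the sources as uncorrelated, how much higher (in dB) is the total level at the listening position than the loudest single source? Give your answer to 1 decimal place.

2.7 dB

Incoherent sources sum as intensities:
L_total = 10·log₁₀(10^(52.3/10) + 10^(54.5/10) + 10^(61.1/10) + 10^(58.3/10)) = 63.83 dB SPL.
Excess over the loudest (61.1 dB): 63.83 − 61.1 = 2.7 dB.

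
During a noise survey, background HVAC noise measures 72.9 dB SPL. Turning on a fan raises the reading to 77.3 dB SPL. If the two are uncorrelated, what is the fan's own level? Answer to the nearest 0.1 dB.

Remove the background by subtracting linear intensities:
L_src = 10·log₁₀(10^(77.3/10) − 10^(72.9/10)) = 10·log₁₀(34200000) = 75.3 dB SPL.

75.3 dB SPL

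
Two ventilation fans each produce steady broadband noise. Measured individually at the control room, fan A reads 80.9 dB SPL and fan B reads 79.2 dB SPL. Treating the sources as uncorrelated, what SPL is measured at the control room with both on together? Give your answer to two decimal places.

Add the sources as powers (linear), then convert back to dB:
L_total = 10·log₁₀(10^(80.9/10) + 10^(79.2/10)) = 10·log₁₀(206200000) = 83.14 dB SPL.

83.14 dB SPL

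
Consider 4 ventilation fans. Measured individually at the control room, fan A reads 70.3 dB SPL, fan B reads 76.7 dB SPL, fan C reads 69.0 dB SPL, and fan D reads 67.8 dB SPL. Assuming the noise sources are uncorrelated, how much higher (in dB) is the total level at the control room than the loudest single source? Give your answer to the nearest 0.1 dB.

1.8 dB

Incoherent sources sum as intensities:
L_total = 10·log₁₀(10^(70.3/10) + 10^(76.7/10) + 10^(69.0/10) + 10^(67.8/10)) = 78.54 dB SPL.
Excess over the loudest (76.7 dB): 78.54 − 76.7 = 1.8 dB.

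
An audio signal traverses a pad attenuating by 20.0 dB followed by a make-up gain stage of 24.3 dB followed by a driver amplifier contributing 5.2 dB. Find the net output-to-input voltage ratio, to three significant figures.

Net gain = (−20.0) + 24.3 + 5.2 = 9.5 dB.
Voltage ratio = 10^(9.5/20) = 2.99.

2.99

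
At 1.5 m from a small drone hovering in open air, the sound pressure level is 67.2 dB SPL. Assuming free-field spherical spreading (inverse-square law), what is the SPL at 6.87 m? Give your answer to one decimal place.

54.0 dB SPL

Inverse-square spreading gives ΔL = −20·log₁₀(d₂/d₁).
ΔL = −20·log₁₀(6.87/1.5) = -13.22 dB, so L₂ = 67.2 + (-13.22) = 54.0 dB SPL.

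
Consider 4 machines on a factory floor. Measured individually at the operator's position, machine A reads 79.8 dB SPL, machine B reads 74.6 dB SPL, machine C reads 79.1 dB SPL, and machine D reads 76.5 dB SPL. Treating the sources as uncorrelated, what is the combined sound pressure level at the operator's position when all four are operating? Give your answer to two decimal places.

Add the sources as powers (linear), then convert back to dB:
L_total = 10·log₁₀(10^(79.8/10) + 10^(74.6/10) + 10^(79.1/10) + 10^(76.5/10)) = 10·log₁₀(250300000) = 83.98 dB SPL.

83.98 dB SPL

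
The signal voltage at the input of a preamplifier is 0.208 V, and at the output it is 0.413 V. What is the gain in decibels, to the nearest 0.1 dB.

For a voltage ratio, dB = 20·log₁₀(V₂/V₁).
20·log₁₀(0.413/0.208) = 20·log₁₀(1.986) = 6.0 dB.

6.0 dB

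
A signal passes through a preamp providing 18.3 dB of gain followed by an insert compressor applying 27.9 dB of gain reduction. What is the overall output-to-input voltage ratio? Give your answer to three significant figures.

0.331

Net gain = 18.3 + (−27.9) = -9.6 dB.
Voltage ratio = 10^(-9.6/20) = 0.331.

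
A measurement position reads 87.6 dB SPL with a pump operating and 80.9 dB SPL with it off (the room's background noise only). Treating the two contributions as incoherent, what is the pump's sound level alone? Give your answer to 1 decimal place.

Subtract intensities: L_src = 10·log₁₀(10^(L_total/10) − 10^(L_bg/10)).
L_src = 10·log₁₀(10^(87.6/10) − 10^(80.9/10)) = 10·log₁₀(452400000) = 86.6 dB SPL.

86.6 dB SPL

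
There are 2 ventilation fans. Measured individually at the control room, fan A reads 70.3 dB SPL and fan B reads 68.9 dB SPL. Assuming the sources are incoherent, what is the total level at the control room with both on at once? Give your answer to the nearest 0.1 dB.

Incoherent sources sum as intensities:
L_total = 10·log₁₀(10^(70.3/10) + 10^(68.9/10)) = 10·log₁₀(18480000) = 72.7 dB SPL.

72.7 dB SPL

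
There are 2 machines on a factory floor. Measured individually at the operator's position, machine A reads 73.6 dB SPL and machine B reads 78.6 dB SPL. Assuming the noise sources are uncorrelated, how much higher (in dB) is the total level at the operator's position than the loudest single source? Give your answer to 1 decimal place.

1.2 dB

Incoherent sources sum as intensities:
L_total = 10·log₁₀(10^(73.6/10) + 10^(78.6/10)) = 79.79 dB SPL.
Excess over the loudest (78.6 dB): 79.79 − 78.6 = 1.2 dB.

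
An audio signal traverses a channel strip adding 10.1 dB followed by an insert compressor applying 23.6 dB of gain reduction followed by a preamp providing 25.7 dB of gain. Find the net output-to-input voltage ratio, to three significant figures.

Net gain = 10.1 + (−23.6) + 25.7 = 12.2 dB.
Voltage ratio = 10^(12.2/20) = 4.07.

4.07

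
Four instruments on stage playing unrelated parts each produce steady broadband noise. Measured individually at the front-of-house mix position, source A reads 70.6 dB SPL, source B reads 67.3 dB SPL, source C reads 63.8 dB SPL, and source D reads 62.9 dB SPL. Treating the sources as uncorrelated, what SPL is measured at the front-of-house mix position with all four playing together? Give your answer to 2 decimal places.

Uncorrelated sources add in intensity (power), not in dB.
L_total = 10·log₁₀(10^(70.6/10) + 10^(67.3/10) + 10^(63.8/10) + 10^(62.9/10)) = 10·log₁₀(21200000) = 73.26 dB SPL.

73.26 dB SPL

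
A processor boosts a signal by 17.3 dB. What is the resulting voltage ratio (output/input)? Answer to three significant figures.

7.33

Voltage ratio = 10^(dB/20).
10^(17.3/20) = 10^(0.8650) = 7.33.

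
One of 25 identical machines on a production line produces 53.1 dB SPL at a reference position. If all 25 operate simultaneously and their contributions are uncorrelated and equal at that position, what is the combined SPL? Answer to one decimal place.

25 equal incoherent sources raise the level by 10·log₁₀(25) = 13.98 dB.
L_total = 53.1 + 13.98 = 67.1 dB SPL.

67.1 dB SPL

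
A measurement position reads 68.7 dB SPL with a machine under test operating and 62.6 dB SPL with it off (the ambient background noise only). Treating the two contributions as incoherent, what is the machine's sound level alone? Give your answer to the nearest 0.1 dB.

67.5 dB SPL

Background correction is a power subtraction:
L_src = 10·log₁₀(10^(68.7/10) − 10^(62.6/10)) = 10·log₁₀(5593000) = 67.5 dB SPL.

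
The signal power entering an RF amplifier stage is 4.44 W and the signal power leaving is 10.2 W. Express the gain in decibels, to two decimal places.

3.61 dB

Power ratio → dB uses the 10·log₁₀ form:
10·log₁₀(10.2/4.44) = 10·log₁₀(2.297) = 3.61 dB.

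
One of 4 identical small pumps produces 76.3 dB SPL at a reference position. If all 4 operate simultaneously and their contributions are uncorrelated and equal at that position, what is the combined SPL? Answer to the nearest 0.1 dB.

82.3 dB SPL

4 equal incoherent sources raise the level by 10·log₁₀(4) = 6.02 dB.
L_total = 76.3 + 6.02 = 82.3 dB SPL.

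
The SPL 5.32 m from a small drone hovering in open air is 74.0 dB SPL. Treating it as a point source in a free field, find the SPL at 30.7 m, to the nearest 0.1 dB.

58.8 dB SPL

Free-field point source: level drops by 20·log₁₀ of the distance ratio.
ΔL = −20·log₁₀(30.7/5.32) = -15.22 dB, so L₂ = 74.0 + (-15.22) = 58.8 dB SPL.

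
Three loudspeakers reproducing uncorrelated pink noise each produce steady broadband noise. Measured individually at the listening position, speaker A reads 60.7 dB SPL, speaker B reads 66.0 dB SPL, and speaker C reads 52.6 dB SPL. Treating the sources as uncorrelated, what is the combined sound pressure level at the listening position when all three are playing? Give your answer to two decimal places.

67.27 dB SPL

Incoherent sources sum as intensities:
L_total = 10·log₁₀(10^(60.7/10) + 10^(66.0/10) + 10^(52.6/10)) = 10·log₁₀(5338000) = 67.27 dB SPL.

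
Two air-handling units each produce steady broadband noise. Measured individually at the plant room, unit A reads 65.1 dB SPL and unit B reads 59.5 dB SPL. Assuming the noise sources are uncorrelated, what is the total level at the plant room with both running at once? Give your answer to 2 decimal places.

Incoherent sources sum as intensities:
L_total = 10·log₁₀(10^(65.1/10) + 10^(59.5/10)) = 10·log₁₀(4127000) = 66.16 dB SPL.

66.16 dB SPL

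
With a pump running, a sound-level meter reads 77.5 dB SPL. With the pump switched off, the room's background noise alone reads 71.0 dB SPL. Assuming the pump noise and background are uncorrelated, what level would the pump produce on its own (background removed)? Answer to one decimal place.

76.4 dB SPL

Remove the background by subtracting linear intensities:
L_src = 10·log₁₀(10^(77.5/10) − 10^(71.0/10)) = 10·log₁₀(43640000) = 76.4 dB SPL.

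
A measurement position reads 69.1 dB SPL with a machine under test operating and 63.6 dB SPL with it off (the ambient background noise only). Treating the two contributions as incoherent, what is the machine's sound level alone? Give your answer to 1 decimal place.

67.7 dB SPL

Subtract intensities: L_src = 10·log₁₀(10^(L_total/10) − 10^(L_bg/10)).
L_src = 10·log₁₀(10^(69.1/10) − 10^(63.6/10)) = 10·log₁₀(5837000) = 67.7 dB SPL.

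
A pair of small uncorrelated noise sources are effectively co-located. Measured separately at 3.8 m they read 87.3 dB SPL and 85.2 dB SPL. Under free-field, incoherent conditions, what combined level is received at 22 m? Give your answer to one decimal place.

Combined at 3.8 m: 10·log₁₀(10^(87.3/10)+10^(85.2/10)) = 89.39 dB SPL.
Then apply −20·log₁₀(22/3.8) = -15.25 dB → 74.1 dB SPL.

74.1 dB SPL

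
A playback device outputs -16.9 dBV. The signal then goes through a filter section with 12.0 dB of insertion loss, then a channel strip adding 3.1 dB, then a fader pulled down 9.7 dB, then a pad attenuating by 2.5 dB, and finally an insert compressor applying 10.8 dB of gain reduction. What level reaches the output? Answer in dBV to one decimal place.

-48.8 dBV

In dB, series stages simply add:
-16.9 − 12.0 + 3.1 − 9.7 − 2.5 − 10.8 = -48.8 dBV.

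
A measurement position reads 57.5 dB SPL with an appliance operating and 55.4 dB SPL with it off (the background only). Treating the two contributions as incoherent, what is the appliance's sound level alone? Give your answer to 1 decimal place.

53.3 dB SPL

Remove the background by subtracting linear intensities:
L_src = 10·log₁₀(10^(57.5/10) − 10^(55.4/10)) = 10·log₁₀(215600) = 53.3 dB SPL.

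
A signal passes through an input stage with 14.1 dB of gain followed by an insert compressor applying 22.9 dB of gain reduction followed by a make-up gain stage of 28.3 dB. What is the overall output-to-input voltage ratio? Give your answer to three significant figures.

9.44

Net gain = 14.1 + (−22.9) + 28.3 = 19.5 dB.
Voltage ratio = 10^(19.5/20) = 9.44.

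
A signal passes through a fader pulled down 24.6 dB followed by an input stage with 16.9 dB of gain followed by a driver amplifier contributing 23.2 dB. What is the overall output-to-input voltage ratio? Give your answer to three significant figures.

Net gain = (−24.6) + 16.9 + 23.2 = 15.5 dB.
Voltage ratio = 10^(15.5/20) = 5.96.

5.96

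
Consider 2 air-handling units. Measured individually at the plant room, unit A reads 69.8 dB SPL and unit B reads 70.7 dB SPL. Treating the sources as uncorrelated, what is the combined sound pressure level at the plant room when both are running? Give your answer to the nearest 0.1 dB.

73.3 dB SPL

Uncorrelated sources add in intensity (power), not in dB.
L_total = 10·log₁₀(10^(69.8/10) + 10^(70.7/10)) = 10·log₁₀(21300000) = 73.3 dB SPL.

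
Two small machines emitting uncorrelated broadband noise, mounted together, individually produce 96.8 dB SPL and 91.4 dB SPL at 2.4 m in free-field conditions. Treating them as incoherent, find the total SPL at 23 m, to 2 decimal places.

Combined at 2.4 m: 10·log₁₀(10^(96.8/10)+10^(91.4/10)) = 97.901 dB SPL.
Then apply −20·log₁₀(23/2.4) = -19.630 dB → 78.27 dB SPL.

78.27 dB SPL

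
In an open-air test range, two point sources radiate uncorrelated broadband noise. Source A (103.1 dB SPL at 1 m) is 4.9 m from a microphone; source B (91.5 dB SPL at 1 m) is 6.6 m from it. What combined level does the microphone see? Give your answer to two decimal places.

At the listener: L_A = 103.1 − 20·log₁₀(4.9) = 89.296 dB; L_B = 91.5 − 20·log₁₀(6.6) = 75.109 dB.
Combined: 10·log₁₀(10^(89.296/10)+10^(75.109/10)) = 89.46 dB SPL.

89.46 dB SPL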